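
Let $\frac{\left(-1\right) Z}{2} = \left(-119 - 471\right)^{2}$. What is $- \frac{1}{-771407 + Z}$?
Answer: $\frac{1}{1467607} \approx 6.8138 \cdot 10^{-7}$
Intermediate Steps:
$Z = -696200$ ($Z = - 2 \left(-119 - 471\right)^{2} = - 2 \left(-590\right)^{2} = \left(-2\right) 348100 = -696200$)
$- \frac{1}{-771407 + Z} = - \frac{1}{-771407 - 696200} = - \frac{1}{-1467607} = \left(-1\right) \left(- \frac{1}{1467607}\right) = \frac{1}{1467607}$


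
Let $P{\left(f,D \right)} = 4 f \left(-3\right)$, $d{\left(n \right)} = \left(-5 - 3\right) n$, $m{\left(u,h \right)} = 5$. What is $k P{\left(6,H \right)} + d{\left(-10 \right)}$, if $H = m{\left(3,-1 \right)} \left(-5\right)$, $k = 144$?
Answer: $-10288$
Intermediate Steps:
$H = -25$ ($H = 5 \left(-5\right) = -25$)
$d{\left(n \right)} = - 8 n$
$P{\left(f,D \right)} = - 12 f$
$k P{\left(6,H \right)} + d{\left(-10 \right)} = 144 \left(\left(-12\right) 6\right) - -80 = 144 \left(-72\right) + 80 = -10368 + 80 = -10288$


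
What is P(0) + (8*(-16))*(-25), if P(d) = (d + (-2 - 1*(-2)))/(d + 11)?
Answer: 3200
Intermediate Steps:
P(d) = d/(11 + d) (P(d) = (d + (-2 + 2))/(11 + d) = (d + 0)/(11 + d) = d/(11 + d))
P(0) + (8*(-16))*(-25) = 0/(11 + 0) + (8*(-16))*(-25) = 0/11 - 128*(-25) = 0*(1/11) + 3200 = 0 + 3200 = 3200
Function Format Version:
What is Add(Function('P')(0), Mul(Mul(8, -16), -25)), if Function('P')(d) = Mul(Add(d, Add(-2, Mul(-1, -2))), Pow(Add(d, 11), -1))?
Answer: 3200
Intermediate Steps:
Function('P')(d) = Mul(d, Pow(Add(11, d), -1)) (Function('P')(d) = Mul(Add(d, Add(-2, 2)), Pow(Add(11, d), -1)) = Mul(Add(d, 0), Pow(Add(11, d), -1)) = Mul(d, Pow(Add(11, d), -1)))
Add(Function('P')(0), Mul(Mul(8, -16), -25)) = Add(Mul(0, Pow(Add(11, 0), -1)), Mul(Mul(8, -16), -25)) = Add(Mul(0, Pow(11, -1)), Mul(-128, -25)) = Add(Mul(0, Rational(1, 11)), 3200) = Add(0, 3200) = 3200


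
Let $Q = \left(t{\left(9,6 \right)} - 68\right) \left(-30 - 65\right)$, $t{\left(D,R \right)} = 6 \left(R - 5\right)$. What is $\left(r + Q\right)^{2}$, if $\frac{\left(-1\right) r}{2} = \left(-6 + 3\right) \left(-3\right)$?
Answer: $34480384$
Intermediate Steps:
$r = -18$ ($r = - 2 \left(-6 + 3\right) \left(-3\right) = - 2 \left(\left(-3\right) \left(-3\right)\right) = \left(-2\right) 9 = -18$)
$t{\left(D,R \right)} = -30 + 6 R$ ($t{\left(D,R \right)} = 6 \left(-5 + R\right) = -30 + 6 R$)
$Q = 5890$ ($Q = \left(\left(-30 + 6 \cdot 6\right) - 68\right) \left(-30 - 65\right) = \left(\left(-30 + 36\right) - 68\right) \left(-95\right) = \left(6 - 68\right) \left(-95\right) = \left(-62\right) \left(-95\right) = 5890$)
$\left(r + Q\right)^{2} = \left(-18 + 5890\right)^{2} = 5872^{2} = 34480384$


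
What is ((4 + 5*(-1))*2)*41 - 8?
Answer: -90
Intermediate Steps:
((4 + 5*(-1))*2)*41 - 8 = ((4 - 5)*2)*41 - 8 = -1*2*41 - 8 = -2*41 - 8 = -82 - 8 = -90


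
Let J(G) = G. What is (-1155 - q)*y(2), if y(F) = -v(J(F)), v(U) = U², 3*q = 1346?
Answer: 19244/3 ≈ 6414.7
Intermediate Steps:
q = 1346/3 (q = (⅓)*1346 = 1346/3 ≈ 448.67)
y(F) = -F²
(-1155 - q)*y(2) = (-1155 - 1*1346/3)*(-1*2²) = (-1155 - 1346/3)*(-1*4) = -4811/3*(-4) = 19244/3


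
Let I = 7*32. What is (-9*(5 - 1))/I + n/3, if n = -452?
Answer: -25339/168 ≈ -150.83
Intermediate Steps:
I = 224
(-9*(5 - 1))/I + n/3 = -9*(5 - 1)/224 - 452/3 = -9*4*(1/224) - 452*⅓ = -36*1/224 - 452/3 = -9/56 - 452/3 = -25339/168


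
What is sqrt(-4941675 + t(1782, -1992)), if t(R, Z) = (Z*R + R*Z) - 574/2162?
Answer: I*sqrt(14070833786690)/1081 ≈ 3470.0*I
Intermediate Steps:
t(R, Z) = -287/1081 + 2*R*Z (t(R, Z) = (R*Z + R*Z) - 574*1/2162 = 2*R*Z - 287/1081 = -287/1081 + 2*R*Z)
sqrt(-4941675 + t(1782, -1992)) = sqrt(-4941675 + (-287/1081 + 2*1782*(-1992))) = sqrt(-4941675 + (-287/1081 - 7099488)) = sqrt(-4941675 - 7674546815/1081) = sqrt(-13016497490/1081) = I*sqrt(14070833786690)/1081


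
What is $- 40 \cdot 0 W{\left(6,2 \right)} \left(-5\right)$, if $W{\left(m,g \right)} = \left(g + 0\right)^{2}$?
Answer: $0$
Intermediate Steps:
$W{\left(m,g \right)} = g^{2}$
$- 40 \cdot 0 W{\left(6,2 \right)} \left(-5\right) = - 40 \cdot 0 \cdot 2^{2} \left(-5\right) = - 40 \cdot 0 \cdot 4 \left(-5\right) = - 40 \cdot 0 \left(-5\right) = \left(-40\right) 0 = 0$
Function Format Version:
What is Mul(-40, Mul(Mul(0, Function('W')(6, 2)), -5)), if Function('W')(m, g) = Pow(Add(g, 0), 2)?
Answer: 0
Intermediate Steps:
Function('W')(m, g) = Pow(g, 2)
Mul(-40, Mul(Mul(0, Function('W')(6, 2)), -5)) = Mul(-40, Mul(Mul(0, Pow(2, 2)), -5)) = Mul(-40, Mul(Mul(0, 4), -5)) = Mul(-40, Mul(0, -5)) = Mul(-40, 0) = 0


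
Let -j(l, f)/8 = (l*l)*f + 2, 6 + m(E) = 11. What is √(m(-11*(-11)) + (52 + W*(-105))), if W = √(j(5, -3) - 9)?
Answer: √(57 - 525*√23) ≈ 49.607*I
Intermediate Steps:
m(E) = 5 (m(E) = -6 + 11 = 5)
j(l, f) = -16 - 8*f*l² (j(l, f) = -8*((l*l)*f + 2) = -8*(l²*f + 2) = -8*(f*l² + 2) = -8*(2 + f*l²) = -16 - 8*f*l²)
W = 5*√23 (W = √((-16 - 8*(-3)*5²) - 9) = √((-16 - 8*(-3)*25) - 9) = √((-16 + 600) - 9) = √(584 - 9) = √575 = 5*√23 ≈ 23.979)
√(m(-11*(-11)) + (52 + W*(-105))) = √(5 + (52 + (5*√23)*(-105))) = √(5 + (52 - 525*√23)) = √(57 - 525*√23)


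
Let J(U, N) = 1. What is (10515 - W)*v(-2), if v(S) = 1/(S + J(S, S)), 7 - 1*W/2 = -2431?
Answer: -5639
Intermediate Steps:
W = 4876 (W = 14 - 2*(-2431) = 14 + 4862 = 4876)
v(S) = 1/(1 + S) (v(S) = 1/(S + 1) = 1/(1 + S))
(10515 - W)*v(-2) = (10515 - 1*4876)/(1 - 2) = (10515 - 4876)/(-1) = 5639*(-1) = -5639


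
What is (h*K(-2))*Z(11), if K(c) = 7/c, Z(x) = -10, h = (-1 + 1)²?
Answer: 0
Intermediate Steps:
h = 0 (h = 0² = 0)
(h*K(-2))*Z(11) = (0*(7/(-2)))*(-10) = (0*(7*(-½)))*(-10) = (0*(-7/2))*(-10) = 0*(-10) = 0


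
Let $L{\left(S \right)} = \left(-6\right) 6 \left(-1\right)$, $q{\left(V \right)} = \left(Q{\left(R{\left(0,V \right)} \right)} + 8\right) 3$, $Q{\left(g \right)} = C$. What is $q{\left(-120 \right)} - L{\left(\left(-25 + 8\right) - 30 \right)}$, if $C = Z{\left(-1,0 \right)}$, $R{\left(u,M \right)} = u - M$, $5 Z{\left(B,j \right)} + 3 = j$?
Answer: $- \frac{69}{5} \approx -13.8$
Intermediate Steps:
$Z{\left(B,j \right)} = - \frac{3}{5} + \frac{j}{5}$
$C = - \frac{3}{5}$ ($C = - \frac{3}{5} + \frac{1}{5} \cdot 0 = - \frac{3}{5} + 0 = - \frac{3}{5} \approx -0.6$)
$Q{\left(g \right)} = - \frac{3}{5}$
$q{\left(V \right)} = \frac{111}{5}$ ($q{\left(V \right)} = \left(- \frac{3}{5} + 8\right) 3 = \frac{37}{5} \cdot 3 = \frac{111}{5}$)
$L{\left(S \right)} = 36$ ($L{\left(S \right)} = \left(-36\right) \left(-1\right) = 36$)
$q{\left(-120 \right)} - L{\left(\left(-25 + 8\right) - 30 \right)} = \frac{111}{5} - 36 = - \frac{69}{5}$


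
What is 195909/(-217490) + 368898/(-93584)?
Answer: -3520199067/726913720 ≈ -4.8427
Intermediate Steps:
195909/(-217490) + 368898/(-93584) = 195909*(-1/217490) + 368898*(-1/93584) = -27987/31070 - 184449/46792 = -3520199067/726913720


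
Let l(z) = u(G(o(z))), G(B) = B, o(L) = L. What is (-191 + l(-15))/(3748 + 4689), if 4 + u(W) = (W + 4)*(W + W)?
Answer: 135/8437 ≈ 0.016001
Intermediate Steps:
u(W) = -4 + 2*W*(4 + W) (u(W) = -4 + (W + 4)*(W + W) = -4 + (4 + W)*(2*W) = -4 + 2*W*(4 + W))
l(z) = -4 + 2*z**2 + 8*z
(-191 + l(-15))/(3748 + 4689) = (-191 + (-4 + 2*(-15)**2 + 8*(-15)))/(3748 + 4689) = (-191 + (-4 + 2*225 - 120))/8437 = (-191 + (-4 + 450 - 120))*(1/8437) = (-191 + 326)*(1/8437) = 135*(1/8437) = 135/8437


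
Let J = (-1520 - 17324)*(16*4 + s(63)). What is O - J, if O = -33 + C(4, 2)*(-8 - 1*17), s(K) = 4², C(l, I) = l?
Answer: 1507387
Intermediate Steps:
s(K) = 16
J = -1507520 (J = (-1520 - 17324)*(16*4 + 16) = -18844*(64 + 16) = -18844*80 = -1507520)
O = -133 (O = -33 + 4*(-8 - 1*17) = -33 + 4*(-8 - 17) = -33 + 4*(-25) = -33 - 100 = -133)
O - J = -133 - 1*(-1507520) = -133 + 1507520 = 1507387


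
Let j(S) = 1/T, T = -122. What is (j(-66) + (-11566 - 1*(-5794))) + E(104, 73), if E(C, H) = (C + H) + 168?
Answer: -662095/122 ≈ -5427.0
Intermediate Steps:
E(C, H) = 168 + C + H
j(S) = -1/122 (j(S) = 1/(-122) = -1/122)
(j(-66) + (-11566 - 1*(-5794))) + E(104, 73) = (-1/122 + (-11566 - 1*(-5794))) + (168 + 104 + 73) = (-1/122 + (-11566 + 5794)) + 345 = (-1/122 - 5772) + 345 = -704185/122 + 345 = -662095/122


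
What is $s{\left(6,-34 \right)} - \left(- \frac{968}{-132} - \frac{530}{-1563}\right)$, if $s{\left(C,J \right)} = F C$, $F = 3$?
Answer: $\frac{16142}{1563} \approx 10.328$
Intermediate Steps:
$s{\left(C,J \right)} = 3 C$
$s{\left(6,-34 \right)} - \left(- \frac{968}{-132} - \frac{530}{-1563}\right) = 3 \cdot 6 - \left(- \frac{968}{-132} - \frac{530}{-1563}\right) = 18 - \left(\left(-968\right) \left(- \frac{1}{132}\right) - - \frac{530}{1563}\right) = 18 - \left(\frac{22}{3} + \frac{530}{1563}\right) = 18 - \frac{11992}{1563} = \frac{16142}{1563}$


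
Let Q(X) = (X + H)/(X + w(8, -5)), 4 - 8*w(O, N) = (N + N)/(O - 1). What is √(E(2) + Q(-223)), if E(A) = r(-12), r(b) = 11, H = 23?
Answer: √737787/249 ≈ 3.4496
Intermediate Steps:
w(O, N) = ½ - N/(4*(-1 + O)) (w(O, N) = ½ - (N + N)/(8*(O - 1)) = ½ - 2*N/(8*(-1 + O)) = ½ - N/(4*(-1 + O)))
E(A) = 11
Q(X) = (23 + X)/(19/28 + X) (Q(X) = (X + 23)/(X + (-2 - 1*(-5) + 2*8)/(4*(-1 + 8))) = (23 + X)/(X + (¼)*(-2 + 5 + 16)/7) = (23 + X)/(X + (¼)*(⅐)*19) = (23 + X)/(X + 19/28) = (23 + X)/(19/28 + X))
√(E(2) + Q(-223)) = √(11 + 28*(23 - 223)/(19 + 28*(-223))) = √(11 + 28*(-200)/(19 - 6244)) = √(11 + 28*(-200)/(-6225)) = √(11 + 28*(-1/6225)*(-200)) = √(11 + 224/249) = √(2963/249) = √737787/249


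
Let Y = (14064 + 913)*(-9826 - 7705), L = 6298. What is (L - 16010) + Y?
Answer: -262571499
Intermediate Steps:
Y = -262561787 (Y = 14977*(-17531) = -262561787)
(L - 16010) + Y = (6298 - 16010) - 262561787 = -9712 - 262561787 = -262571499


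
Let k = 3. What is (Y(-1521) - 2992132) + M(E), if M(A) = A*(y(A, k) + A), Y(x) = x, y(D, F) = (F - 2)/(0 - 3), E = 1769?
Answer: 405355/3 ≈ 1.3512e+5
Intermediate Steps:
y(D, F) = ⅔ - F/3 (y(D, F) = (-2 + F)/(-3) = (-2 + F)*(-⅓) = ⅔ - F/3)
M(A) = A*(-⅓ + A) (M(A) = A*((⅔ - ⅓*3) + A) = A*((⅔ - 1) + A) = A*(-⅓ + A))
(Y(-1521) - 2992132) + M(E) = (-1521 - 2992132) + 1769*(-⅓ + 1769) = -2993653 + 1769*(5306/3) = -2993653 + 9386314/3 = 405355/3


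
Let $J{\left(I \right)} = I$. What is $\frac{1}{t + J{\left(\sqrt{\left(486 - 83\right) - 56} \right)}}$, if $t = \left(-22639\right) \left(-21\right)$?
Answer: $\frac{475419}{226023225214} - \frac{\sqrt{347}}{226023225214} \approx 2.1033 \cdot 10^{-6}$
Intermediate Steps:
$t = 475419$
$\frac{1}{t + J{\left(\sqrt{\left(486 - 83\right) - 56} \right)}} = \frac{1}{475419 + \sqrt{\left(486 - 83\right) - 56}} = \frac{1}{475419 + \sqrt{403 - 56}} = \frac{1}{475419 + \sqrt{347}}$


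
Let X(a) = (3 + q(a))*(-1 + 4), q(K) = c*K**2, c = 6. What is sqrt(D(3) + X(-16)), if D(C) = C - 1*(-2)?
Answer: sqrt(4622) ≈ 67.985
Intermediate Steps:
q(K) = 6*K**2
D(C) = 2 + C (D(C) = C + 2 = 2 + C)
X(a) = 9 + 18*a**2 (X(a) = (3 + 6*a**2)*(-1 + 4) = (3 + 6*a**2)*3 = 9 + 18*a**2)
sqrt(D(3) + X(-16)) = sqrt((2 + 3) + (9 + 18*(-16)**2)) = sqrt(5 + (9 + 18*256)) = sqrt(5 + (9 + 4608)) = sqrt(5 + 4617) = sqrt(4622)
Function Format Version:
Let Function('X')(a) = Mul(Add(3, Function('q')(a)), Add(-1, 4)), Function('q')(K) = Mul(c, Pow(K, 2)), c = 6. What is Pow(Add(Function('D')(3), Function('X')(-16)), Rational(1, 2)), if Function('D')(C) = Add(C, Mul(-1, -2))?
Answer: Pow(4622, Rational(1, 2)) ≈ 67.985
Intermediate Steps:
Function('q')(K) = Mul(6, Pow(K, 2))
Function('D')(C) = Add(2, C) (Function('D')(C) = Add(C, 2) = Add(2, C))
Function('X')(a) = Add(9, Mul(18, Pow(a, 2))) (Function('X')(a) = Mul(Add(3, Mul(6, Pow(a, 2))), Add(-1, 4)) = Mul(Add(3, Mul(6, Pow(a, 2))), 3) = Add(9, Mul(18, Pow(a, 2))))
Pow(Add(Function('D')(3), Function('X')(-16)), Rational(1, 2)) = Pow(Add(Add(2, 3), Add(9, Mul(18, Pow(-16, 2)))), Rational(1, 2)) = Pow(Add(5, Add(9, Mul(18, 256))), Rational(1, 2)) = Pow(Add(5, Add(9, 4608)), Rational(1, 2)) = Pow(Add(5, 4617), Rational(1, 2)) = Pow(4622, Rational(1, 2))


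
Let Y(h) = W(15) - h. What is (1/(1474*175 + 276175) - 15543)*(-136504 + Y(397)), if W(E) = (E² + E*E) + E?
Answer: 1132678693389064/534125 ≈ 2.1206e+9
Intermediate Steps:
W(E) = E + 2*E² (W(E) = (E² + E²) + E = 2*E² + E = E + 2*E²)
Y(h) = 465 - h (Y(h) = 15*(1 + 2*15) - h = 15*(1 + 30) - h = 15*31 - h = 465 - h)
(1/(1474*175 + 276175) - 15543)*(-136504 + Y(397)) = (1/(1474*175 + 276175) - 15543)*(-136504 + (465 - 1*397)) = (1/(257950 + 276175) - 15543)*(-136504 + (465 - 397)) = (1/534125 - 15543)*(-136504 + 68) = (1/534125 - 15543)*(-136436) = -8301904874/534125*(-136436) = 1132678693389064/534125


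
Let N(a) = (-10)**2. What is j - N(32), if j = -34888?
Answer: -34988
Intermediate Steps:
N(a) = 100
j - N(32) = -34888 - 1*100 = -34888 - 100 = -34988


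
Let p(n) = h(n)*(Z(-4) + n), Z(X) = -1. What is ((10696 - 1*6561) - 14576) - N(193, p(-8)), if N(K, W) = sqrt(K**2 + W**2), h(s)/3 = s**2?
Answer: -10441 - sqrt(3023233) ≈ -12180.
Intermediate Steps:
h(s) = 3*s**2
p(n) = 3*n**2*(-1 + n) (p(n) = (3*n**2)*(-1 + n) = 3*n**2*(-1 + n))
((10696 - 1*6561) - 14576) - N(193, p(-8)) = ((10696 - 1*6561) - 14576) - sqrt(193**2 + (3*(-8)**2*(-1 - 8))**2) = ((10696 - 6561) - 14576) - sqrt(37249 + (3*64*(-9))**2) = (4135 - 14576) - sqrt(37249 + (-1728)**2) = -10441 - sqrt(37249 + 2985984) = -10441 - sqrt(3023233)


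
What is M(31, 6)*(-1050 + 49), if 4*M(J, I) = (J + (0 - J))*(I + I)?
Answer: 0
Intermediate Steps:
M(J, I) = 0 (M(J, I) = ((J + (0 - J))*(I + I))/4 = ((J - J)*(2*I))/4 = (0*(2*I))/4 = (¼)*0 = 0)
M(31, 6)*(-1050 + 49) = 0*(-1050 + 49) = 0*(-1001) = 0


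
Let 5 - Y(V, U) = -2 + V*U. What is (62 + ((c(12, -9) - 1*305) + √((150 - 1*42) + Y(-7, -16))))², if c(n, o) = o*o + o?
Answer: (171 - √3)² ≈ 28652.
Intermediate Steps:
Y(V, U) = 7 - U*V (Y(V, U) = 5 - (-2 + V*U) = 5 - (-2 + U*V) = 5 + (2 - U*V) = 7 - U*V)
c(n, o) = o + o² (c(n, o) = o² + o = o + o²)
(62 + ((c(12, -9) - 1*305) + √((150 - 1*42) + Y(-7, -16))))² = (62 + ((-9*(1 - 9) - 1*305) + √((150 - 1*42) + (7 - 1*(-16)*(-7)))))² = (62 + ((-9*(-8) - 305) + √((150 - 42) + (7 - 112))))² = (62 + ((72 - 305) + √(108 - 105)))² = (62 + (-233 + √3))² = (-171 + √3)²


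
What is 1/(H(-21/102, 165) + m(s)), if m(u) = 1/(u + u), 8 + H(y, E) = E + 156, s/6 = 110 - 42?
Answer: 816/255409 ≈ 0.0031949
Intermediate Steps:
s = 408 (s = 6*(110 - 42) = 6*68 = 408)
H(y, E) = 148 + E (H(y, E) = -8 + (E + 156) = -8 + (156 + E) = 148 + E)
m(u) = 1/(2*u)
1/(H(-21/102, 165) + m(s)) = 1/((148 + 165) + (½)/408) = 1/(313 + (½)*(1/408)) = 1/(313 + 1/816) = 1/(255409/816) = 816/255409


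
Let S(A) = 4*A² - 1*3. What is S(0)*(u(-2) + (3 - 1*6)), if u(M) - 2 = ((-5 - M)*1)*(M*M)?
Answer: 39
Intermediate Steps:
S(A) = -3 + 4*A² (S(A) = 4*A² - 3 = -3 + 4*A²)
u(M) = 2 + M²*(-5 - M) (u(M) = 2 + ((-5 - M)*1)*(M*M) = 2 + (-5 - M)*M² = 2 + M²*(-5 - M))
S(0)*(u(-2) + (3 - 1*6)) = (-3 + 4*0²)*((2 - 1*(-2)³ - 5*(-2)²) + (3 - 1*6)) = (-3 + 4*0)*((2 - 1*(-8) - 5*4) + (3 - 6)) = (-3 + 0)*((2 + 8 - 20) - 3) = -3*(-10 - 3) = -3*(-13) = 39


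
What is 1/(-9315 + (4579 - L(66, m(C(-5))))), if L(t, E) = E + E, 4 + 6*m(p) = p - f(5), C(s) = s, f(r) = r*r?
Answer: -3/14174 ≈ -0.00021166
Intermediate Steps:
f(r) = r²
m(p) = -29/6 + p/6 (m(p) = -⅔ + (p - 1*5²)/6 = -⅔ + (p - 1*25)/6 = -⅔ + (p - 25)/6 = -⅔ + (-25 + p)/6 = -⅔ + (-25/6 + p/6) = -29/6 + p/6)
L(t, E) = 2*E
1/(-9315 + (4579 - L(66, m(C(-5))))) = 1/(-9315 + (4579 - 2*(-29/6 + (⅙)*(-5)))) = 1/(-9315 + (4579 - 2*(-29/6 - ⅚))) = 1/(-9315 + (4579 - 2*(-17)/3)) = 1/(-9315 + (4579 - 1*(-34/3))) = 1/(-9315 + (4579 + 34/3)) = 1/(-9315 + 13771/3) = 1/(-14174/3) = -3/14174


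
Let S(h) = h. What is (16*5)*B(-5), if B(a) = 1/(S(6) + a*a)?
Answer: 80/31 ≈ 2.5806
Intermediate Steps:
B(a) = 1/(6 + a²) (B(a) = 1/(6 + a*a) = 1/(6 + a²))
(16*5)*B(-5) = (16*5)/(6 + (-5)²) = 80/(6 + 25) = 80/31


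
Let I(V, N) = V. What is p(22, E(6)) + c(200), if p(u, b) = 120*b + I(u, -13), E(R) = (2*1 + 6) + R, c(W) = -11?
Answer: 1691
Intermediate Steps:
E(R) = 8 + R (E(R) = (2 + 6) + R = 8 + R)
p(u, b) = u + 120*b (p(u, b) = 120*b + u = u + 120*b)
p(22, E(6)) + c(200) = (22 + 120*(8 + 6)) - 11 = (22 + 120*14) - 11 = (22 + 1680) - 11 = 1702 - 11 = 1691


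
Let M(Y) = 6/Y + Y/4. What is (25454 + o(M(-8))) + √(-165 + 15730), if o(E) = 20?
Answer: 25474 + √15565 ≈ 25599.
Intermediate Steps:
M(Y) = 6/Y + Y/4 (M(Y) = 6/Y + Y*(¼) = 6/Y + Y/4)
(25454 + o(M(-8))) + √(-165 + 15730) = (25454 + 20) + √(-165 + 15730) = 25474 + √15565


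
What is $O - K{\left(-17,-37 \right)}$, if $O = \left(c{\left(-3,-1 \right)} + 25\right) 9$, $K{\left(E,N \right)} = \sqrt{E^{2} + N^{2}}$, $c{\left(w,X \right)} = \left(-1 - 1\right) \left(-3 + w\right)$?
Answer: $333 - \sqrt{1658} \approx 292.28$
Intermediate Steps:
$c{\left(w,X \right)} = 6 - 2 w$ ($c{\left(w,X \right)} = - 2 \left(-3 + w\right) = 6 - 2 w$)
$O = 333$ ($O = \left(\left(6 - -6\right) + 25\right) 9 = \left(\left(6 + 6\right) + 25\right) 9 = \left(12 + 25\right) 9 = 37 \cdot 9 = 333$)
$O - K{\left(-17,-37 \right)} = 333 - \sqrt{\left(-17\right)^{2} + \left(-37\right)^{2}} = 333 - \sqrt{289 + 1369} = 333 - \sqrt{1658}$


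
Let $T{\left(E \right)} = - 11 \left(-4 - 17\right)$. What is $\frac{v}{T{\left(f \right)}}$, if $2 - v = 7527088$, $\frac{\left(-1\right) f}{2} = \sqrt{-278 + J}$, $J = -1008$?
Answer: $- \frac{1075298}{33} \approx -32585.0$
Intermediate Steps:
$f = - 2 i \sqrt{1286}$ ($f = - 2 \sqrt{-278 - 1008} = - 2 \sqrt{-1286} = - 2 i \sqrt{1286} \approx - 71.722 i$)
$v = -7527086$ ($v = 2 - 7527088 = -7527086$)
$T{\left(E \right)} = 231$ ($T{\left(E \right)} = \left(-11\right) \left(-21\right) = 231$)
$\frac{v}{T{\left(f \right)}} = - \frac{7527086}{231} = \left(-7527086\right) \frac{1}{231} = - \frac{1075298}{33}$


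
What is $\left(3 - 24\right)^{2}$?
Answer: $441$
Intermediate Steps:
$\left(3 - 24\right)^{2} = \left(-21\right)^{2} = 441$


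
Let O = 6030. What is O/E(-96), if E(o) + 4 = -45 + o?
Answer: -1206/29 ≈ -41.586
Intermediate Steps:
E(o) = -49 + o (E(o) = -4 + (-45 + o) = -49 + o)
O/E(-96) = 6030/(-49 - 96) = 6030/(-145) = 6030*(-1/145) = -1206/29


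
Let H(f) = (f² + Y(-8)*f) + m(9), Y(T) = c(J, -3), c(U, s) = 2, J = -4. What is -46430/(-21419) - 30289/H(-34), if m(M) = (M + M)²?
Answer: -583200931/30243628 ≈ -19.283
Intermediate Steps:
Y(T) = 2
m(M) = 4*M² (m(M) = (2*M)² = 4*M²)
H(f) = 324 + f² + 2*f (H(f) = (f² + 2*f) + 4*9² = (f² + 2*f) + 4*81 = (f² + 2*f) + 324 = 324 + f² + 2*f)
-46430/(-21419) - 30289/H(-34) = -46430/(-21419) - 30289/(324 + (-34)² + 2*(-34)) = -46430*(-1/21419) - 30289/(324 + 1156 - 68) = 46430/21419 - 30289/1412 = -583200931/30243628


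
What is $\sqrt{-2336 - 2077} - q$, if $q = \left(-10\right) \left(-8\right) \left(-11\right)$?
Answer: $880 + i \sqrt{4413} \approx 880.0 + 66.43 i$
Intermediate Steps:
$q = -880$ ($q = 80 \left(-11\right) = -880$)
$\sqrt{-2336 - 2077} - q = \sqrt{-2336 - 2077} - -880 = \sqrt{-4413} + 880 = i \sqrt{4413} + 880 = 880 + i \sqrt{4413}$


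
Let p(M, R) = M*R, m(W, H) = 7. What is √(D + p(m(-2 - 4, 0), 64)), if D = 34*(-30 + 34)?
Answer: 2*√146 ≈ 24.166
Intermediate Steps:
D = 136 (D = 34*4 = 136)
√(D + p(m(-2 - 4, 0), 64)) = √(136 + 7*64) = √(136 + 448) = √584 = 2*√146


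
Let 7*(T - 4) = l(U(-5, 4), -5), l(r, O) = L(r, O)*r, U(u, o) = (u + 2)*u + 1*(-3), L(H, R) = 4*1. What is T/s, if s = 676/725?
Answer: 13775/1183 ≈ 11.644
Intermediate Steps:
L(H, R) = 4
s = 676/725 (s = 676*(1/725) = 676/725 ≈ 0.93241)
U(u, o) = -3 + u*(2 + u) (U(u, o) = (2 + u)*u - 3 = u*(2 + u) - 3 = -3 + u*(2 + u))
l(r, O) = 4*r
T = 76/7 (T = 4 + (4*(-3 + (-5)² + 2*(-5)))/7 = 4 + (4*(-3 + 25 - 10))/7 = 4 + (4*12)/7 = 4 + (⅐)*48 = 4 + 48/7 = 76/7 ≈ 10.857)
T/s = 76/(7*(676/725)) = (76/7)*(725/676) = 13775/1183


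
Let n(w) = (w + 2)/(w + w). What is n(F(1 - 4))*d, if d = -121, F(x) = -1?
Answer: 121/2 ≈ 60.500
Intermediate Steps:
n(w) = (2 + w)/(2*w) (n(w) = (2 + w)/((2*w)) = (2 + w)*(1/(2*w)) = (2 + w)/(2*w))
n(F(1 - 4))*d = ((½)*(2 - 1)/(-1))*(-121) = ((½)*(-1)*1)*(-121) = -½*(-121) = 121/2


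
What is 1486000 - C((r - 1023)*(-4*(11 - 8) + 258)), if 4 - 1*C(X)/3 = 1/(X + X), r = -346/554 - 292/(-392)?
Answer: 3383448249700883/2276901462 ≈ 1.4860e+6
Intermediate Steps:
r = 3267/27146 (r = -346*1/554 - 292*(-1/392) = -173/277 + 73/98 = 3267/27146 ≈ 0.12035)
C(X) = 12 - 3/(2*X) (C(X) = 12 - 3/(X + X) = 12 - 3*1/(2*X) = 12 - 3/(2*X))
1486000 - C((r - 1023)*(-4*(11 - 8) + 258)) = 1486000 - (12 - 3*1/((3267/27146 - 1023)*(-4*(11 - 8) + 258))/2) = 1486000 - (12 - 3*(-27146/(27767091*(-4*3 + 258)))/2) = 1486000 - (12 - 3*(-27146/(27767091*(-12 + 258)))/2) = 1486000 - (12 - 3/(2*((-27767091/27146*246)))) = 1486000 - (12 - 3/(2*(-3415352193/13573))) = 1486000 - (12 - 3/2*(-13573/3415352193)) = 1486000 - (12 + 13573/2276901462) = 1486000 - 1*27322831117/2276901462 = 1486000 - 27322831117/2276901462 = 3383448249700883/2276901462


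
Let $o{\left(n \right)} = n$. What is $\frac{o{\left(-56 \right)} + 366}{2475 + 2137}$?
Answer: $\frac{155}{2306} \approx 0.067216$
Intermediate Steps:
$\frac{o{\left(-56 \right)} + 366}{2475 + 2137} = \frac{-56 + 366}{2475 + 2137} = \frac{310}{4612} = 310 \cdot \frac{1}{4612} = \frac{155}{2306}$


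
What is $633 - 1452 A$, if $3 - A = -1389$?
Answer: $-2020551$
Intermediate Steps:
$A = 1392$ ($A = 3 - -1389 = 3 + 1389 = 1392$)
$633 - 1452 A = 633 - 2021184 = -2020551$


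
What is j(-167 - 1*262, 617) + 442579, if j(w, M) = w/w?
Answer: 442580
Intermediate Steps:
j(w, M) = 1
j(-167 - 1*262, 617) + 442579 = 1 + 442579 = 442580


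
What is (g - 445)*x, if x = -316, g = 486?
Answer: -12956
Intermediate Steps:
(g - 445)*x = (486 - 445)*(-316) = 41*(-316) = -12956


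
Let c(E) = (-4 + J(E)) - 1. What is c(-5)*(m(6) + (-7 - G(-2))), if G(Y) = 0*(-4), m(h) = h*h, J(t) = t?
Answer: -290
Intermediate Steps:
m(h) = h²
G(Y) = 0
c(E) = -5 + E (c(E) = (-4 + E) - 1 = -5 + E)
c(-5)*(m(6) + (-7 - G(-2))) = (-5 - 5)*(6² + (-7 - 1*0)) = -10*(36 + (-7 + 0)) = -10*(36 - 7) = -10*29 = -290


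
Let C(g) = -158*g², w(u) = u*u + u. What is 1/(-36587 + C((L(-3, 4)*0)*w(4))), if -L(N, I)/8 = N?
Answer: -1/36587 ≈ -2.7332e-5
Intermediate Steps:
w(u) = u + u² (w(u) = u² + u = u + u²)
L(N, I) = -8*N
1/(-36587 + C((L(-3, 4)*0)*w(4))) = 1/(-36587 - 158*((-8*(-3)*0)*(4*(1 + 4)))²) = 1/(-36587 - 158*((24*0)*(4*5))²) = 1/(-36587 - 158*(0*20)²) = 1/(-36587 - 158*0²) = 1/(-36587 - 158*0) = 1/(-36587 + 0) = 1/(-36587) = -1/36587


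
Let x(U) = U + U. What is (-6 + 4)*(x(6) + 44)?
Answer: -112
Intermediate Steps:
x(U) = 2*U
(-6 + 4)*(x(6) + 44) = (-6 + 4)*(2*6 + 44) = -2*(12 + 44) = -2*56 = -112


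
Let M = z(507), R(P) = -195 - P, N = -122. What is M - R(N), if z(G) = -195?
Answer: -122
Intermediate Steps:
M = -195
M - R(N) = -195 - (-195 - 1*(-122)) = -195 - (-195 + 122) = -195 - 1*(-73) = -195 + 73 = -122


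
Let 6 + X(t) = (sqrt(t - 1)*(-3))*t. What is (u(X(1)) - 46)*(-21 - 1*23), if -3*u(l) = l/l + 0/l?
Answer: 6116/3 ≈ 2038.7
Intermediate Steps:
X(t) = -6 - 3*t*sqrt(-1 + t) (X(t) = -6 + (sqrt(t - 1)*(-3))*t = -6 + (sqrt(-1 + t)*(-3))*t = -6 + (-3*sqrt(-1 + t))*t = -6 - 3*t*sqrt(-1 + t))
u(l) = -1/3 (u(l) = -(l/l + 0/l)/3 = -(1 + 0)/3 = -1/3*1 = -1/3)
(u(X(1)) - 46)*(-21 - 1*23) = (-1/3 - 46)*(-21 - 1*23) = -139*(-21 - 23)/3 = -139/3*(-44) = 6116/3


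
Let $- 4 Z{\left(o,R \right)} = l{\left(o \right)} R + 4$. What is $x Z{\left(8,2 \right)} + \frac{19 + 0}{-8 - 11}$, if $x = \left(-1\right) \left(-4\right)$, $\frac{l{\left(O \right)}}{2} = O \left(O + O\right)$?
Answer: $-517$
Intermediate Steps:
$l{\left(O \right)} = 4 O^{2}$ ($l{\left(O \right)} = 2 O \left(O + O\right) = 2 O 2 O = 2 \cdot 2 O^{2} = 4 O^{2}$)
$Z{\left(o,R \right)} = -1 - R o^{2}$ ($Z{\left(o,R \right)} = - \frac{4 o^{2} R + 4}{4} = - \frac{4 R o^{2} + 4}{4} = - \frac{4 + 4 R o^{2}}{4} = -1 - R o^{2}$)
$x = 4$
$x Z{\left(8,2 \right)} + \frac{19 + 0}{-8 - 11} = 4 \left(-1 - 2 \cdot 8^{2}\right) + \frac{19 + 0}{-8 - 11} = 4 \left(-1 - 2 \cdot 64\right) + \frac{19}{-19} = 4 \left(-1 - 128\right) + 19 \left(- \frac{1}{19}\right) = 4 \left(-129\right) - 1 = -516 - 1 = -517$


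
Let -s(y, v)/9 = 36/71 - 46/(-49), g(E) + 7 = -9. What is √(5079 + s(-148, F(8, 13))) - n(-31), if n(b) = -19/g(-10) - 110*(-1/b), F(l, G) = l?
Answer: 1171/496 + √1251344541/497 ≈ 73.537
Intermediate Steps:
g(E) = -16 (g(E) = -7 - 9 = -16)
s(y, v) = -45270/3479 (s(y, v) = -9*(36/71 - 46/(-49)) = -9*(36*(1/71) - 46*(-1/49)) = -9*(36/71 + 46/49) = -9*5030/3479 = -45270/3479)
n(b) = 19/16 + 110/b (n(b) = -19/(-16) - 110*(-1/b) = -19*(-1/16) - (-110)/b = 19/16 + 110/b)
√(5079 + s(-148, F(8, 13))) - n(-31) = √(5079 - 45270/3479) - (19/16 + 110/(-31)) = √(17624571/3479) - (19/16 + 110*(-1/31)) = √1251344541/497 - (19/16 - 110/31) = √1251344541/497 - 1*(-1171/496) = √1251344541/497 + 1171/496 = 1171/496 + √1251344541/497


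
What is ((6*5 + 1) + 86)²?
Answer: 13689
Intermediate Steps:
((6*5 + 1) + 86)² = ((30 + 1) + 86)² = (31 + 86)² = 117² = 13689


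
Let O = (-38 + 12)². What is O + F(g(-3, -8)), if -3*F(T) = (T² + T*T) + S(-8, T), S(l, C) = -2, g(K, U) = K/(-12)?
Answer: 5413/8 ≈ 676.63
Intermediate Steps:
g(K, U) = -K/12 (g(K, U) = K*(-1/12) = -K/12)
F(T) = ⅔ - 2*T²/3 (F(T) = -((T² + T*T) - 2)/3 = -((T² + T²) - 2)/3 = -(2*T² - 2)/3 = -(-2 + 2*T²)/3 = ⅔ - 2*T²/3)
O = 676 (O = (-26)² = 676)
O + F(g(-3, -8)) = 676 + (⅔ - 2*(-1/12*(-3))²/3) = 676 + (⅔ - 2*(¼)²/3) = 676 + (⅔ - ⅔*1/16) = 676 + (⅔ - 1/24) = 676 + 5/8 = 5413/8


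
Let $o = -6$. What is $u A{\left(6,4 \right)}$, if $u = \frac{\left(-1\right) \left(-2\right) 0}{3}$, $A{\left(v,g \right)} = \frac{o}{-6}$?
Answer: $0$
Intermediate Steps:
$A{\left(v,g \right)} = 1$ ($A{\left(v,g \right)} = - \frac{6}{-6} = \left(-6\right) \left(- \frac{1}{6}\right) = 1$)
$u = 0$ ($u = 2 \cdot 0 \cdot \frac{1}{3} = 0 \cdot \frac{1}{3} = 0$)
$u A{\left(6,4 \right)} = 0 \cdot 1 = 0$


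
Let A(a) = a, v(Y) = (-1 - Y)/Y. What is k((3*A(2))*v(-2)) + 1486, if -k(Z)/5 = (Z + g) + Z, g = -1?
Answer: 1521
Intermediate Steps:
v(Y) = (-1 - Y)/Y
k(Z) = 5 - 10*Z (k(Z) = -5*((Z - 1) + Z) = -5*((-1 + Z) + Z) = -5*(-1 + 2*Z) = 5 - 10*Z)
k((3*A(2))*v(-2)) + 1486 = (5 - 10*3*2*(-1 - 1*(-2))/(-2)) + 1486 = (5 - 60*(-(-1 + 2)/2)) + 1486 = (5 - 60*(-½*1)) + 1486 = (5 - 60*(-1)/2) + 1486 = (5 - 10*(-3)) + 1486 = (5 + 30) + 1486 = 35 + 1486 = 1521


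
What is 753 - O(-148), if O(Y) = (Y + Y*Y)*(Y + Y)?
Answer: 6440529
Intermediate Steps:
O(Y) = 2*Y*(Y + Y**2) (O(Y) = (Y + Y**2)*(2*Y) = 2*Y*(Y + Y**2))
753 - O(-148) = 753 - 2*(-148)**2*(1 - 148) = 753 - 2*21904*(-147) = 753 - 1*(-6439776) = 753 + 6439776 = 6440529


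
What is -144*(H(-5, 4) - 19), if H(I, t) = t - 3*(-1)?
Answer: 1728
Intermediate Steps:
H(I, t) = 3 + t (H(I, t) = t + 3 = 3 + t)
-144*(H(-5, 4) - 19) = -144*((3 + 4) - 19) = -144*(7 - 19) = -144*(-12) = 1728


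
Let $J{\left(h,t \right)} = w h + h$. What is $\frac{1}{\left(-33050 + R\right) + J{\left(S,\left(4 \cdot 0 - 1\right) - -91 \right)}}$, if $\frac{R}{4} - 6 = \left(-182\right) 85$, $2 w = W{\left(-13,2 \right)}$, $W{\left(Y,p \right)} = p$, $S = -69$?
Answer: $- \frac{1}{95044} \approx -1.0521 \cdot 10^{-5}$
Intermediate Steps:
$w = 1$ ($w = \frac{1}{2} \cdot 2 = 1$)
$J{\left(h,t \right)} = 2 h$ ($J{\left(h,t \right)} = 1 h + h = h + h = 2 h$)
$R = -61856$ ($R = 24 + 4 \left(\left(-182\right) 85\right) = 24 + 4 \left(-15470\right) = 24 - 61880 = -61856$)
$\frac{1}{\left(-33050 + R\right) + J{\left(S,\left(4 \cdot 0 - 1\right) - -91 \right)}} = \frac{1}{\left(-33050 - 61856\right) + 2 \left(-69\right)} = \frac{1}{-94906 - 138} = \frac{1}{-95044} = - \frac{1}{95044}$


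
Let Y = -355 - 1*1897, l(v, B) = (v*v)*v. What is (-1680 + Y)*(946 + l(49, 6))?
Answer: -466315540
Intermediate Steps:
l(v, B) = v³ (l(v, B) = v²*v = v³)
Y = -2252 (Y = -355 - 1897 = -2252)
(-1680 + Y)*(946 + l(49, 6)) = (-1680 - 2252)*(946 + 49³) = -3932*(946 + 117649) = -3932*118595 = -466315540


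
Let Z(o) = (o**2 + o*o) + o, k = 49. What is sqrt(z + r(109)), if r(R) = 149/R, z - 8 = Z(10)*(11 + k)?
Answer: sqrt(149811889)/109 ≈ 112.29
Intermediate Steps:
Z(o) = o + 2*o**2 (Z(o) = (o**2 + o**2) + o = 2*o**2 + o = o + 2*o**2)
z = 12608 (z = 8 + (10*(1 + 2*10))*(11 + 49) = 8 + (10*(1 + 20))*60 = 8 + (10*21)*60 = 8 + 210*60 = 8 + 12600 = 12608)
sqrt(z + r(109)) = sqrt(12608 + 149/109) = sqrt(1374421/109) = sqrt(149811889)/109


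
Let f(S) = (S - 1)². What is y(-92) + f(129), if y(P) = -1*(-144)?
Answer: 16528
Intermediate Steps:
y(P) = 144
f(S) = (-1 + S)²
y(-92) + f(129) = 144 + (-1 + 129)² = 144 + 128² = 144 + 16384 = 16528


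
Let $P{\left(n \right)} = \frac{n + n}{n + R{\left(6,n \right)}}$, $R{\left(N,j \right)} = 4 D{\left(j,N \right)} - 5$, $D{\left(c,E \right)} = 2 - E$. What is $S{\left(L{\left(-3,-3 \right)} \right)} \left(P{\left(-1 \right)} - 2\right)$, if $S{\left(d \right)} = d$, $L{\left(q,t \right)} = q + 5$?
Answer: $- \frac{42}{11} \approx -3.8182$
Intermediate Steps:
$L{\left(q,t \right)} = 5 + q$
$R{\left(N,j \right)} = 3 - 4 N$ ($R{\left(N,j \right)} = 4 \left(2 - N\right) - 5 = \left(8 - 4 N\right) - 5 = 3 - 4 N$)
$P{\left(n \right)} = \frac{2 n}{-21 + n}$ ($P{\left(n \right)} = \frac{n + n}{n + \left(3 - 24\right)} = \frac{2 n}{n + \left(3 - 24\right)} = \frac{2 n}{n - 21} = \frac{2 n}{-21 + n}$)
$S{\left(L{\left(-3,-3 \right)} \right)} \left(P{\left(-1 \right)} - 2\right) = \left(5 - 3\right) \left(2 \left(-1\right) \frac{1}{-21 - 1} - 2\right) = 2 \left(2 \left(-1\right) \frac{1}{-22} - 2\right) = 2 \left(2 \left(-1\right) \left(- \frac{1}{22}\right) - 2\right) = 2 \left(\frac{1}{11} - 2\right) = 2 \left(- \frac{21}{11}\right) = - \frac{42}{11}$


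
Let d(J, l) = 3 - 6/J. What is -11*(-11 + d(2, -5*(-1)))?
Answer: 121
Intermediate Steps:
d(J, l) = 3 - 6/J
-11*(-11 + d(2, -5*(-1))) = -11*(-11 + (3 - 6/2)) = -11*(-11 + (3 - 6*1/2)) = -11*(-11 + (3 - 3)) = -11*(-11 + 0) = -11*(-11) = 121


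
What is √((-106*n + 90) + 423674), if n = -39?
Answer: √427898 ≈ 654.14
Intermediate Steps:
√((-106*n + 90) + 423674) = √((-106*(-39) + 90) + 423674) = √((4134 + 90) + 423674) = √(4224 + 423674) = √427898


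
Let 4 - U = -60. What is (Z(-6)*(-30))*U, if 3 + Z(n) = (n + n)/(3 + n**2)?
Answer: 82560/13 ≈ 6350.8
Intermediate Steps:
U = 64 (U = 4 - 1*(-60) = 4 + 60 = 64)
Z(n) = -3 + 2*n/(3 + n**2) (Z(n) = -3 + (n + n)/(3 + n**2) = -3 + (2*n)/(3 + n**2) = -3 + 2*n/(3 + n**2))
(Z(-6)*(-30))*U = (((-9 - 3*(-6)**2 + 2*(-6))/(3 + (-6)**2))*(-30))*64 = (((-9 - 3*36 - 12)/(3 + 36))*(-30))*64 = (((-9 - 108 - 12)/39)*(-30))*64 = (((1/39)*(-129))*(-30))*64 = -43/13*(-30)*64 = (1290/13)*64 = 82560/13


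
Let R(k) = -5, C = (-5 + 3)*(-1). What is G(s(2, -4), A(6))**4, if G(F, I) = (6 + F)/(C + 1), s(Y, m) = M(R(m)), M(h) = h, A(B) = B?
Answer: 1/81 ≈ 0.012346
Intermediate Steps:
C = 2 (C = -2*(-1) = 2)
s(Y, m) = -5
G(F, I) = 2 + F/3 (G(F, I) = (6 + F)/(2 + 1) = (6 + F)/3 = (6 + F)*(1/3) = 2 + F/3)
G(s(2, -4), A(6))**4 = (2 + (1/3)*(-5))**4 = (2 - 5/3)**4 = (1/3)**4 = 1/81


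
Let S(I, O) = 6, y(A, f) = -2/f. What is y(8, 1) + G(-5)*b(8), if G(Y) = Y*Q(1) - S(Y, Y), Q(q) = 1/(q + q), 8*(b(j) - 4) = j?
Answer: -89/2 ≈ -44.500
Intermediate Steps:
b(j) = 4 + j/8
Q(q) = 1/(2*q)
G(Y) = -6 + Y/2 (G(Y) = Y*((1/2)/1) - 1*6 = Y*((1/2)*1) - 6 = Y*(1/2) - 6 = Y/2 - 6 = -6 + Y/2)
y(8, 1) + G(-5)*b(8) = -2/1 + (-6 + (1/2)*(-5))*(4 + (1/8)*8) = -2*1 + (-6 - 5/2)*(4 + 1) = -2 - 17/2*5 = -2 - 85/2 = -89/2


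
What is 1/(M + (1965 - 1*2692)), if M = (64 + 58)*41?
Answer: 1/4275 ≈ 0.00023392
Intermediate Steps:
M = 5002 (M = 122*41 = 5002)
1/(M + (1965 - 1*2692)) = 1/(5002 + (1965 - 1*2692)) = 1/(5002 + (1965 - 2692)) = 1/(5002 - 727) = 1/4275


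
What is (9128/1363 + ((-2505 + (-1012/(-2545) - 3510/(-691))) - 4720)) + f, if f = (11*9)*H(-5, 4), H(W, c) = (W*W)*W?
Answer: -46951332504994/2396964985 ≈ -19588.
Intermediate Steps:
H(W, c) = W**3 (H(W, c) = W**2*W = W**3)
f = -12375 (f = (11*9)*(-5)**3 = 99*(-125) = -12375)
(9128/1363 + ((-2505 + (-1012/(-2545) - 3510/(-691))) - 4720)) + f = (9128/1363 + ((-2505 + (-1012/(-2545) - 3510/(-691))) - 4720)) - 12375 = (9128*(1/1363) + ((-2505 + (-1012*(-1/2545) - 3510*(-1/691))) - 4720)) - 12375 = (9128/1363 + ((-2505 + (1012/2545 + 3510/691)) - 4720)) - 12375 = (9128/1363 + ((-2505 + 9632242/1758595) - 4720)) - 12375 = (9128/1363 + (-4395648233/1758595 - 4720)) - 12375 = (9128/1363 - 12696216633/1758595) - 12375 = -17288890815619/2396964985 - 12375 = -46951332504994/2396964985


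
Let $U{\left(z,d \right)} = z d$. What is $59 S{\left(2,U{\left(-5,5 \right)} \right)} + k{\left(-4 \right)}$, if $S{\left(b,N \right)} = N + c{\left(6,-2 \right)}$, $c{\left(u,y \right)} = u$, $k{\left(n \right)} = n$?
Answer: $-1125$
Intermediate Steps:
$U{\left(z,d \right)} = d z$
$S{\left(b,N \right)} = 6 + N$ ($S{\left(b,N \right)} = N + 6 = 6 + N$)
$59 S{\left(2,U{\left(-5,5 \right)} \right)} + k{\left(-4 \right)} = 59 \left(6 + 5 \left(-5\right)\right) - 4 = 59 \left(6 - 25\right) - 4 = 59 \left(-19\right) - 4 = -1121 - 4 = -1125$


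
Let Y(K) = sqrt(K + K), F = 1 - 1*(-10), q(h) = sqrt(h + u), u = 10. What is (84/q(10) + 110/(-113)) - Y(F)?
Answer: -110/113 - sqrt(22) + 42*sqrt(5)/5 ≈ 13.119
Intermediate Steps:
q(h) = sqrt(10 + h) (q(h) = sqrt(h + 10) = sqrt(10 + h))
F = 11 (F = 1 + 10 = 11)
Y(K) = sqrt(2)*sqrt(K) (Y(K) = sqrt(2*K) = sqrt(2)*sqrt(K))
(84/q(10) + 110/(-113)) - Y(F) = (84/(sqrt(10 + 10)) + 110/(-113)) - sqrt(2)*sqrt(11) = (84/(sqrt(20)) + 110*(-1/113)) - sqrt(22) = (84/((2*sqrt(5))) - 110/113) - sqrt(22) = (84*(sqrt(5)/10) - 110/113) - sqrt(22) = (42*sqrt(5)/5 - 110/113) - sqrt(22) = (-110/113 + 42*sqrt(5)/5) - sqrt(22) = -110/113 - sqrt(22) + 42*sqrt(5)/5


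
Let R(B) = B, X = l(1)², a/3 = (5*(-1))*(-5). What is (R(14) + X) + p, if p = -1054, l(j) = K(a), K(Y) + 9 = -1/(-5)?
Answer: -24064/25 ≈ -962.56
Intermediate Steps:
a = 75 (a = 3*((5*(-1))*(-5)) = 3*(-5*(-5)) = 3*25 = 75)
K(Y) = -44/5 (K(Y) = -9 - 1/(-5) = -9 - 1*(-⅕) = -9 + ⅕ = -44/5)
l(j) = -44/5
X = 1936/25 (X = (-44/5)² = 1936/25 ≈ 77.440)
(R(14) + X) + p = (14 + 1936/25) - 1054 = 2286/25 - 1054 = -24064/25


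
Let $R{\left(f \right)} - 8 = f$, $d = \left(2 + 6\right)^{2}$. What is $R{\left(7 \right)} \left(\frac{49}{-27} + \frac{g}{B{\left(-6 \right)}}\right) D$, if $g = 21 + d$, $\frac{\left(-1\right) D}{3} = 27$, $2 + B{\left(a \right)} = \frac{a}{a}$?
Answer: $105480$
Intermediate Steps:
$d = 64$ ($d = 8^{2} = 64$)
$B{\left(a \right)} = -1$ ($B{\left(a \right)} = -2 + \frac{a}{a} = -2 + 1 = -1$)
$R{\left(f \right)} = 8 + f$
$D = -81$ ($D = \left(-3\right) 27 = -81$)
$g = 85$ ($g = 21 + 64 = 85$)
$R{\left(7 \right)} \left(\frac{49}{-27} + \frac{g}{B{\left(-6 \right)}}\right) D = \left(8 + 7\right) \left(\frac{49}{-27} + \frac{85}{-1}\right) \left(-81\right) = 15 \left(49 \left(- \frac{1}{27}\right) + 85 \left(-1\right)\right) \left(-81\right) = 15 \left(- \frac{49}{27} - 85\right) \left(-81\right) = 15 \left(- \frac{2344}{27}\right) \left(-81\right) = \left(- \frac{11720}{9}\right) \left(-81\right) = 105480$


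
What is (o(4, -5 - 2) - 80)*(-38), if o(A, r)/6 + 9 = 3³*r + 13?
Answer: 45220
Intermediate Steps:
o(A, r) = 24 + 162*r (o(A, r) = -54 + 6*(3³*r + 13) = -54 + 6*(27*r + 13) = -54 + 6*(13 + 27*r) = -54 + (78 + 162*r) = 24 + 162*r)
(o(4, -5 - 2) - 80)*(-38) = ((24 + 162*(-5 - 2)) - 80)*(-38) = ((24 + 162*(-7)) - 80)*(-38) = ((24 - 1134) - 80)*(-38) = (-1110 - 80)*(-38) = -1190*(-38) = 45220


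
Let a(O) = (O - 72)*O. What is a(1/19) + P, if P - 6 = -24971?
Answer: -9013732/361 ≈ -24969.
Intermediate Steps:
P = -24965 (P = 6 - 24971 = -24965)
a(O) = O*(-72 + O) (a(O) = (-72 + O)*O = O*(-72 + O))
a(1/19) + P = (-72 + 1/19)/19 - 24965 = (1/19)*(-1367/19) - 24965 = -1367/361 - 24965 = -9013732/361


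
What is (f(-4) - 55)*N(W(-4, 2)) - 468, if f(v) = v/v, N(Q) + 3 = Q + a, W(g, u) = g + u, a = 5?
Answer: -468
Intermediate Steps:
N(Q) = 2 + Q (N(Q) = -3 + (Q + 5) = -3 + (5 + Q) = 2 + Q)
f(v) = 1
(f(-4) - 55)*N(W(-4, 2)) - 468 = (1 - 55)*(2 + (-4 + 2)) - 468 = -54*(2 - 2) - 468 = -54*0 - 468 = 0 - 468 = -468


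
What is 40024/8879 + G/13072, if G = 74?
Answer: 261925387/58033144 ≈ 4.5134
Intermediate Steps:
40024/8879 + G/13072 = 40024/8879 + 74/13072 = 40024*(1/8879) + 74*(1/13072) = 40024/8879 + 37/6536 = 261925387/58033144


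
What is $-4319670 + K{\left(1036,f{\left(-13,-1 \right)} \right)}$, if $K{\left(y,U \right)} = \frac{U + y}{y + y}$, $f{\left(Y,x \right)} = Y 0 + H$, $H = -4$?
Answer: $- \frac{1118794401}{259} \approx -4.3197 \cdot 10^{6}$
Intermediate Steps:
$f{\left(Y,x \right)} = -4$ ($f{\left(Y,x \right)} = Y 0 - 4 = 0 - 4 = -4$)
$K{\left(y,U \right)} = \frac{U + y}{2 y}$
$-4319670 + K{\left(1036,f{\left(-13,-1 \right)} \right)} = -4319670 + \frac{-4 + 1036}{2 \cdot 1036} = -4319670 + \frac{1}{2} \cdot \frac{1}{1036} \cdot 1032 = -4319670 + \frac{129}{259} = - \frac{1118794401}{259}$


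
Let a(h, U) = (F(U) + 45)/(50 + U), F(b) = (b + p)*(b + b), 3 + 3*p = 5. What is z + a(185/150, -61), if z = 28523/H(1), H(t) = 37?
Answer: 119230/1221 ≈ 97.649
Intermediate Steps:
p = 2/3 (p = -1 + (1/3)*5 = -1 + 5/3 = 2/3 ≈ 0.66667)
F(b) = 2*b*(2/3 + b) (F(b) = (b + 2/3)*(b + b) = (2/3 + b)*(2*b) = 2*b*(2/3 + b))
z = 28523/37 ≈ 770.89
a(h, U) = (45 + 2*U*(2 + 3*U)/3)/(50 + U) (a(h, U) = (2*U*(2 + 3*U)/3 + 45)/(50 + U) = (45 + 2*U*(2 + 3*U)/3)/(50 + U))
z + a(185/150, -61) = 28523/37 + (135 + 2*(-61)*(2 + 3*(-61)))/(3*(50 - 61)) = 28523/37 + (1/3)*(135 + 2*(-61)*(2 - 183))/(-11) = 28523/37 + (1/3)*(-1/11)*(135 + 2*(-61)*(-181)) = 28523/37 + (1/3)*(-1/11)*(135 + 22082) = 28523/37 + (1/3)*(-1/11)*22217 = 28523/37 - 22217/33 = 119230/1221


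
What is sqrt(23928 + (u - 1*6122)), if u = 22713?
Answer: sqrt(40519) ≈ 201.29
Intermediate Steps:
sqrt(23928 + (u - 1*6122)) = sqrt(23928 + (22713 - 1*6122)) = sqrt(23928 + (22713 - 6122)) = sqrt(23928 + 16591) = sqrt(40519)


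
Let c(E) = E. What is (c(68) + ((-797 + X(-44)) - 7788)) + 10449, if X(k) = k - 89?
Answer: 1799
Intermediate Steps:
X(k) = -89 + k
(c(68) + ((-797 + X(-44)) - 7788)) + 10449 = (68 + ((-797 + (-89 - 44)) - 7788)) + 10449 = (68 + ((-797 - 133) - 7788)) + 10449 = (68 + (-930 - 7788)) + 10449 = (68 - 8718) + 10449 = -8650 + 10449 = 1799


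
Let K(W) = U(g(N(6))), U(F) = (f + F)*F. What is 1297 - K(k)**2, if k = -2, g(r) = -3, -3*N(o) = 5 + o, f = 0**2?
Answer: 1216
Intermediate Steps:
f = 0
N(o) = -5/3 - o/3 (N(o) = -(5 + o)/3 = -5/3 - o/3)
U(F) = F**2 (U(F) = (0 + F)*F = F*F = F**2)
K(W) = 9 (K(W) = (-3)**2 = 9)
1297 - K(k)**2 = 1297 - 1*9**2 = 1297 - 1*81 = 1297 - 81 = 1216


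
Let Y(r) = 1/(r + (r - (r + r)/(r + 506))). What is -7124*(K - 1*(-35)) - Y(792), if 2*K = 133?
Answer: -67524663083/93384 ≈ -7.2309e+5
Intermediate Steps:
K = 133/2 (K = (½)*133 = 133/2 ≈ 66.500)
Y(r) = 1/(2*r - 2*r/(506 + r)) (Y(r) = 1/(r + (r - 2*r/(506 + r))) = 1/(2*r - 2*r/(506 + r)))
-7124*(K - 1*(-35)) - Y(792) = -7124*(133/2 - 1*(-35)) - (506 + 792)/(2*792*(505 + 792)) = -7124*(133/2 + 35) - 1298/(2*792*1297) = -7124*203/2 - 1298/(2*792*1297) = -723086 - 1*59/93384 = -723086 - 59/93384 = -67524663083/93384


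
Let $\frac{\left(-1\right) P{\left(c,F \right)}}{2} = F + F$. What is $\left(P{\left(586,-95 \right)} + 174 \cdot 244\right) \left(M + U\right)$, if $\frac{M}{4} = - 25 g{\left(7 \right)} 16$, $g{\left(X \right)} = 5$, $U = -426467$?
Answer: $-18610828412$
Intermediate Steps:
$P{\left(c,F \right)} = - 4 F$ ($P{\left(c,F \right)} = - 2 \left(F + F\right) = - 2 \cdot 2 F = - 4 F$)
$M = -8000$ ($M = 4 \left(-25\right) 5 \cdot 16 = 4 \left(\left(-125\right) 16\right) = 4 \left(-2000\right) = -8000$)
$\left(P{\left(586,-95 \right)} + 174 \cdot 244\right) \left(M + U\right) = \left(\left(-4\right) \left(-95\right) + 174 \cdot 244\right) \left(-8000 - 426467\right) = \left(380 + 42456\right) \left(-434467\right) = 42836 \left(-434467\right) = -18610828412$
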